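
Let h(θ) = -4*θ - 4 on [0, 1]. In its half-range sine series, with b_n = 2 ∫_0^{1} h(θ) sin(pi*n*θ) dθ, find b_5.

b_5 = 2 ∫_0^{1} (-4*θ - 4) sin(5*pi*θ) dθ.
Integrating by parts (boundary term plus one more integral), an antiderivative of (-4*θ - 4) sin(5*pi*θ) is 4*θ*cos(5*pi*θ)/(5*pi) - 4*sin(5*pi*θ)/(25*pi**2) + 4*cos(5*pi*θ)/(5*pi); evaluating from 0 to 1: ∫_{0}^{1} (-4*θ - 4) sin(5*pi*θ) dθ = (-8/(5*pi)) - (4/(5*pi)) = -12/(5*pi).
Hence b_5 = 2·(-12/(5*pi)) = -24/(5*pi).

-24/(5*pi)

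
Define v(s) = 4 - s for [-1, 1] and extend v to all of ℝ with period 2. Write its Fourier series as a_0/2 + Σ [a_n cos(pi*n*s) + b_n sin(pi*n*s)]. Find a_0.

8

a_0 = ∫_{-1}^{1} v(s) ds = 8.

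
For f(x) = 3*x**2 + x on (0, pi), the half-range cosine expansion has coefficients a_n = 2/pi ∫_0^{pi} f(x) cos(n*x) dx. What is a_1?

a_1 = 2/pi ∫_0^{pi} (3*x**2 + x) cos(x) dx.
Integrating by parts twice (tabular method), an antiderivative of (3*x**2 + x) cos(x) is 3*x**2*sin(x) + x*sin(x) + 6*x*cos(x) - 6*sin(x) + cos(x); evaluating from 0 to pi: ∫_{0}^{pi} (3*x**2 + x) cos(x) dx = (-6*pi - 1) - (1) = -6*pi - 2.
Hence a_1 = (2/pi)·(-6*pi - 2) = -12 - 4/pi.

-12 - 4/pi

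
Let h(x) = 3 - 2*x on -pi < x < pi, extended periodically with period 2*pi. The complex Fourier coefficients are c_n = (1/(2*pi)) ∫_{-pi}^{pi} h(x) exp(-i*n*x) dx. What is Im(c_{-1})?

Since h is real-valued, Im(c_{-1}) = -(1/(2*pi)) ∫_{-pi}^{pi} h(x) sin(-x) dx = b_{1}/2.
Integrating by parts (boundary term plus one more integral), an antiderivative of (3 - 2*x) sin(-x) is -2*x*cos(x) + 2*sin(x) + 3*cos(x); evaluating from -pi to pi: ∫_{-pi}^{pi} (3 - 2*x) sin(-x) dx = (-3 + 2*pi) - (-2*pi - 3) = 4*pi.
Hence Im(c_{-1}) = (-1/(2*pi))·(4*pi) = -2.

-2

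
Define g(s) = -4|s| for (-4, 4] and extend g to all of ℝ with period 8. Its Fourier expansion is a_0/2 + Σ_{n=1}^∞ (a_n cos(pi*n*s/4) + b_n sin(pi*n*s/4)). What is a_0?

a_0 = 1/4 ∫_{-4}^{4} g(s) ds = 1/4 · (-64) = -16.

-16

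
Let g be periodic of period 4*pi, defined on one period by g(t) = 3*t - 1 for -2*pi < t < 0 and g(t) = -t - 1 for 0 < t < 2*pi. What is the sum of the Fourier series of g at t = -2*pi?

t = -2*pi differs from t = 2*pi by -1 full period(s), and the series is 4*pi-periodic.
At t = 2*pi the one-sided limits are g(2*pi^-) = -2*pi - 1 and g(2*pi^+) = -6*pi - 1.
By Dirichlet's theorem the series converges to their average, [(-2*pi - 1) + (-6*pi - 1)]/2 = -4*pi - 1.

-4*pi - 1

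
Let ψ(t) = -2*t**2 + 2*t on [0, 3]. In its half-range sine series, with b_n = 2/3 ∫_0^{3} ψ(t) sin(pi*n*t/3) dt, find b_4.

b_4 = 2/3 ∫_0^{3} (-2*t**2 + 2*t) sin(4*pi*t/3) dt.
Integrating by parts twice (tabular method), an antiderivative of (-2*t**2 + 2*t) sin(4*pi*t/3) is 3*t**2*cos(4*pi*t/3)/(2*pi) - 9*t*sin(4*pi*t/3)/(4*pi**2) - 3*t*cos(4*pi*t/3)/(2*pi) + 9*sin(4*pi*t/3)/(8*pi**2) - 27*cos(4*pi*t/3)/(16*pi**3); evaluating from 0 to 3: ∫_{0}^{3} (-2*t**2 + 2*t) sin(4*pi*t/3) dt = (-27/(16*pi**3) + 9/pi) - (-27/(16*pi**3)) = 9/pi.
Hence b_4 = (2/3)·(9/pi) = 6/pi.

6/pi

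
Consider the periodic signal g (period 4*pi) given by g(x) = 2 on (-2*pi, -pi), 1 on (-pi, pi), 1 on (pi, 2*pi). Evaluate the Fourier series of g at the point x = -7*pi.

1

x = -7*pi differs from x = pi by -2 full period(s), and the series is 4*pi-periodic.
g is continuous at x = pi with value 1, so the series converges to 1 there.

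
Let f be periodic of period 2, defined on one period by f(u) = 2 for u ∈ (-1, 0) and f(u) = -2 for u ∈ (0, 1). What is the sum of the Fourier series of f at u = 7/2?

u = 7/2 differs from u = -1/2 by 2 full period(s), and the series is 2-periodic.
f is continuous at u = -1/2 with value 2, so the series converges to 2 there.

2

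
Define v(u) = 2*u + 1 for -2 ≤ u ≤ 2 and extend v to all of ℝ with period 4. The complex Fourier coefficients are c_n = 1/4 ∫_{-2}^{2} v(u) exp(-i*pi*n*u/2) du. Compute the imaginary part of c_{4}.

1/pi

Since v is real-valued, Im(c_{4}) = -1/4 ∫_{-2}^{2} v(u) sin(2*pi*u) du = -b_{4}/2.
Integrating by parts (boundary term plus one more integral), an antiderivative of (2*u + 1) sin(2*pi*u) is -u*cos(2*pi*u)/pi + sin(2*pi*u)/(2*pi**2) - cos(2*pi*u)/(2*pi); evaluating from -2 to 2: ∫_{-2}^{2} (2*u + 1) sin(2*pi*u) du = (-5/(2*pi)) - (3/(2*pi)) = -4/pi.
Hence Im(c_{4}) = (-1/4)·(-4/pi) = 1/pi.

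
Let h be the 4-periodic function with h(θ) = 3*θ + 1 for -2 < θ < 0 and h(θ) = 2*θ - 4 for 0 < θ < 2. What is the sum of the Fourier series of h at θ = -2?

At θ = -2 the one-sided limits are h(-2^-) = 0 and h(-2^+) = -5.
By Dirichlet's theorem the series converges to their average, [(0) + (-5)]/2 = -5/2.

-5/2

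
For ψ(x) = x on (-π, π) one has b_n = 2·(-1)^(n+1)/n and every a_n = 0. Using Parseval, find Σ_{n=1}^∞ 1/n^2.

Parseval: Σ b_n^2 = (1/π) ∫_{-π}^{π} ψ(x)^2 dx = 2*pi**2/3.
Σ b_n^2 = Σ 4/n^2, so Σ 1/n^2 = (2*pi**2/3)/4 = pi**2/6.

pi**2/6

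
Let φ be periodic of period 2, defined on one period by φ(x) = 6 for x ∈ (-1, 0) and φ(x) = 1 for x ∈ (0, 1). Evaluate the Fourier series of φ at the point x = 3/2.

x = 3/2 differs from x = -1/2 by 1 full period(s), and the series is 2-periodic.
φ is continuous at x = -1/2 with value 6, so the series converges to 6 there.

6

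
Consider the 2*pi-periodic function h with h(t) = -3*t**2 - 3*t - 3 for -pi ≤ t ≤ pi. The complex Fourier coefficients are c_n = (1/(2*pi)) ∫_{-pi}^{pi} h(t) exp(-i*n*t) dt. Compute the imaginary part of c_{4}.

Since h is real-valued, Im(c_{4}) = -(1/(2*pi)) ∫_{-pi}^{pi} h(t) sin(4*t) dt = -b_{4}/2.
Integrating by parts twice (tabular method), an antiderivative of (-3*t**2 - 3*t - 3) sin(4*t) is 3*t**2*cos(4*t)/4 - 3*t*sin(4*t)/8 + 3*t*cos(4*t)/4 - 3*sin(4*t)/16 + 21*cos(4*t)/32; evaluating from -pi to pi: ∫_{-pi}^{pi} (-3*t**2 - 3*t - 3) sin(4*t) dt = (21/32 + 3*pi/4 + 3*pi**2/4) - (-3*pi/4 + 21/32 + 3*pi**2/4) = 3*pi/2.
Hence Im(c_{4}) = (-1/(2*pi))·(3*pi/2) = -3/4.

-3/4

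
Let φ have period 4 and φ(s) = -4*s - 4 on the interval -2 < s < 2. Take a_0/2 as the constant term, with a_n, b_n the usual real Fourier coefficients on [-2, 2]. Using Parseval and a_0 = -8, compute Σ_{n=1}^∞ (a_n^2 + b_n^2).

128/3

Parseval: a_0^2/2 + Σ_{n≥1} (a_n^2+b_n^2) = 1/2 ∫_{-2}^{2} φ(s)^2 ds = 224/3.
Subtract a_0^2/2 = 32: Σ (a_n^2+b_n^2) = 128/3.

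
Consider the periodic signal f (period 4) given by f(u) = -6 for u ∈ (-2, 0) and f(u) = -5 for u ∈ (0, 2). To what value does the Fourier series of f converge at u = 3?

u = 3 differs from u = -1 by 1 full period(s), and the series is 4-periodic.
f is continuous at u = -1 with value -6, so the series converges to -6 there.

-6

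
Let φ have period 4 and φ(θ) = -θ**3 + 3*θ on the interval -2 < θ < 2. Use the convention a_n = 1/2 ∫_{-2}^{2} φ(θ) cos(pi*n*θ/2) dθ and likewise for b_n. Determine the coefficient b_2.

-12/pi**3 + 2/pi

b_2 = 1/2 ∫_{-2}^{2} φ(θ) sin(pi*θ) dθ.
φ is odd and sin(pi*θ) is odd, so the integrand is even and b_2 = ∫_0^{2} φ(θ) sin(pi*θ) dθ.
Integrating by parts three times (tabular method), an antiderivative of (-θ**3 + 3*θ) sin(pi*θ) is θ**3*cos(pi*θ)/pi - 3*θ**2*sin(pi*θ)/pi**2 - 3*θ*cos(pi*θ)/pi - 6*θ*cos(pi*θ)/pi**3 + 6*sin(pi*θ)/pi**4 + 3*sin(pi*θ)/pi**2; evaluating from 0 to 2: ∫_{0}^{2} (-θ**3 + 3*θ) sin(pi*θ) dθ = (-12/pi**3 + 2/pi) - (0) = -12/pi**3 + 2/pi.
Hence b_2 = -12/pi**3 + 2/pi.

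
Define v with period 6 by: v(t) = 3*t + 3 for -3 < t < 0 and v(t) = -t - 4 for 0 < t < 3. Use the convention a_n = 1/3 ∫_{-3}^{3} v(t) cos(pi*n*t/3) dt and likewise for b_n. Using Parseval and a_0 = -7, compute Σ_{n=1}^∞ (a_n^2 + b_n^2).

31/2

Parseval: a_0^2/2 + Σ_{n≥1} (a_n^2+b_n^2) = 1/3 ∫_{-3}^{3} v(t)^2 dt = 40.
Subtract a_0^2/2 = 49/2: Σ (a_n^2+b_n^2) = 31/2.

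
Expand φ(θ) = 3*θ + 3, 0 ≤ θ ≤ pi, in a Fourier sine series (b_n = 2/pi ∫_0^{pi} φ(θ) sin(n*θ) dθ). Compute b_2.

b_2 = 2/pi ∫_0^{pi} (3*θ + 3) sin(2*θ) dθ.
Integrating by parts (boundary term plus one more integral), an antiderivative of (3*θ + 3) sin(2*θ) is -3*θ*cos(2*θ)/2 + 3*sin(2*θ)/4 - 3*cos(2*θ)/2; evaluating from 0 to pi: ∫_{0}^{pi} (3*θ + 3) sin(2*θ) dθ = (-3*pi/2 - 3/2) - (-3/2) = -3*pi/2.
Hence b_2 = (2/pi)·(-3*pi/2) = -3.

-3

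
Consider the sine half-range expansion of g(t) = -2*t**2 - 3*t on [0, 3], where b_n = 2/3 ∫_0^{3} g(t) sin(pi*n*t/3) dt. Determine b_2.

27/pi

b_2 = 2/3 ∫_0^{3} (-2*t**2 - 3*t) sin(2*pi*t/3) dt.
Integrating by parts twice (tabular method), an antiderivative of (-2*t**2 - 3*t) sin(2*pi*t/3) is 3*t**2*cos(2*pi*t/3)/pi - 9*t*sin(2*pi*t/3)/pi**2 + 9*t*cos(2*pi*t/3)/(2*pi) - 27*sin(2*pi*t/3)/(4*pi**2) - 27*cos(2*pi*t/3)/(2*pi**3); evaluating from 0 to 3: ∫_{0}^{3} (-2*t**2 - 3*t) sin(2*pi*t/3) dt = (27*(-1 + 3*pi**2)/(2*pi**3)) - (-27/(2*pi**3)) = 81/(2*pi).
Hence b_2 = (2/3)·(81/(2*pi)) = 27/pi.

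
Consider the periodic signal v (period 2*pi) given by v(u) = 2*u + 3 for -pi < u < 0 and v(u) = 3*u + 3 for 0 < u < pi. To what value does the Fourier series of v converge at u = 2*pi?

u = 2*pi differs from u = 0 by 1 full period(s), and the series is 2*pi-periodic.
v is continuous at u = 0 with value 3, so the series converges to 3 there.

3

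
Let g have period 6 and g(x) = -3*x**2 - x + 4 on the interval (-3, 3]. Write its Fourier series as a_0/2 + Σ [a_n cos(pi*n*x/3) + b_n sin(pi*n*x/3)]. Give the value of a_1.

a_1 = 1/3 ∫_{-3}^{3} g(x) cos(pi*x/3) dx.
Integrating by parts twice (tabular method), an antiderivative of (-3*x**2 - x + 4) cos(pi*x/3) is -9*x**2*sin(pi*x/3)/pi - 3*x*sin(pi*x/3)/pi - 54*x*cos(pi*x/3)/pi**2 + 12*sin(pi*x/3)/pi + 162*sin(pi*x/3)/pi**3 - 9*cos(pi*x/3)/pi**2; evaluating from -3 to 3: ∫_{-3}^{3} (-3*x**2 - x + 4) cos(pi*x/3) dx = (171/pi**2) - (-153/pi**2) = 324/pi**2.
Hence a_1 = (1/3)·(324/pi**2) = 108/pi**2.

108/pi**2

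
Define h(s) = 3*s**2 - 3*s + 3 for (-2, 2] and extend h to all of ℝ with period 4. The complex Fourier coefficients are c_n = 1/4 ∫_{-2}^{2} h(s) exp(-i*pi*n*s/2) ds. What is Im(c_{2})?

Since h is real-valued, Im(c_{2}) = -1/4 ∫_{-2}^{2} h(s) sin(pi*s) ds = -b_{2}/2.
Integrating by parts twice (tabular method), an antiderivative of (3*s**2 - 3*s + 3) sin(pi*s) is -3*s**2*cos(pi*s)/pi + 6*s*sin(pi*s)/pi**2 + 3*s*cos(pi*s)/pi - 3*sin(pi*s)/pi**2 - 3*cos(pi*s)/pi + 6*cos(pi*s)/pi**3; evaluating from -2 to 2: ∫_{-2}^{2} (3*s**2 - 3*s + 3) sin(pi*s) ds = (-9/pi + 6/pi**3) - (-21/pi + 6/pi**3) = 12/pi.
Hence Im(c_{2}) = (-1/4)·(12/pi) = -3/pi.

-3/pi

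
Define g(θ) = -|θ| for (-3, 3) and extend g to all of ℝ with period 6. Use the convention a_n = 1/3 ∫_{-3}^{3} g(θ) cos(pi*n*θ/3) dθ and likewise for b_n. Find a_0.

a_0 = 1/3 ∫_{-3}^{3} g(θ) dθ = 1/3 · (-9) = -3.

-3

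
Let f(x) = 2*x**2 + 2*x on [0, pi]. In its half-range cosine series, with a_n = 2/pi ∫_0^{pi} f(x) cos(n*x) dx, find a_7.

a_7 = 2/pi ∫_0^{pi} (2*x**2 + 2*x) cos(7*x) dx.
Integrating by parts twice (tabular method), an antiderivative of (2*x**2 + 2*x) cos(7*x) is 2*x**2*sin(7*x)/7 + 2*x*sin(7*x)/7 + 4*x*cos(7*x)/49 - 4*sin(7*x)/343 + 2*cos(7*x)/49; evaluating from 0 to pi: ∫_{0}^{pi} (2*x**2 + 2*x) cos(7*x) dx = (-4*pi/49 - 2/49) - (2/49) = -4*pi/49 - 4/49.
Hence a_7 = (2/pi)·(-4*pi/49 - 4/49) = 8*(-pi - 1)/(49*pi).

8*(-pi - 1)/(49*pi)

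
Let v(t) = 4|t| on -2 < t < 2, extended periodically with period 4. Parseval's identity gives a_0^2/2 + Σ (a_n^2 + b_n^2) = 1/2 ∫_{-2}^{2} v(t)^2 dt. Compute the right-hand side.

1/2 ∫_{-2}^{2} v(t)^2 dt = 1/2 · (256/3) = 128/3.

128/3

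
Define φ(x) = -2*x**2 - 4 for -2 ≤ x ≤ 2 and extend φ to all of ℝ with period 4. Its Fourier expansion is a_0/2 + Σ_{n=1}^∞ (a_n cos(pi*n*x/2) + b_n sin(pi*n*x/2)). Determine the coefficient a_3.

32/(9*pi**2)

a_3 = 1/2 ∫_{-2}^{2} φ(x) cos(3*pi*x/2) dx.
φ is even and cos(3*pi*x/2) is even, so the integrand is even and a_3 = ∫_0^{2} φ(x) cos(3*pi*x/2) dx.
Integrating by parts twice (tabular method), an antiderivative of (-2*x**2 - 4) cos(3*pi*x/2) is -4*x**2*sin(3*pi*x/2)/(3*pi) - 16*x*cos(3*pi*x/2)/(9*pi**2) - 8*sin(3*pi*x/2)/(3*pi) + 32*sin(3*pi*x/2)/(27*pi**3); evaluating from 0 to 2: ∫_{0}^{2} (-2*x**2 - 4) cos(3*pi*x/2) dx = (32/(9*pi**2)) - (0) = 32/(9*pi**2).
Hence a_3 = 32/(9*pi**2).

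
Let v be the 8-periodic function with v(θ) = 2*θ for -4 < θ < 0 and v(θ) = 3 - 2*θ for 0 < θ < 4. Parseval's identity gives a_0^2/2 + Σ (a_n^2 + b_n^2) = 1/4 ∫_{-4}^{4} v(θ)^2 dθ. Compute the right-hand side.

83/3

1/4 ∫_{-4}^{4} v(θ)^2 dθ = 1/4 · (332/3) = 83/3.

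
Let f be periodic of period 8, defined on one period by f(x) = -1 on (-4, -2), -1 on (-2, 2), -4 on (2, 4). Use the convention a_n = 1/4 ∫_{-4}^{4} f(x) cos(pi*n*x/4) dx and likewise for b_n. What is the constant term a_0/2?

-7/4

a_0 = 1/4 ∫_{-4}^{4} f(x) dx = 1/4 · (-14) = -7/2.
So the constant term a_0/2 = -7/4.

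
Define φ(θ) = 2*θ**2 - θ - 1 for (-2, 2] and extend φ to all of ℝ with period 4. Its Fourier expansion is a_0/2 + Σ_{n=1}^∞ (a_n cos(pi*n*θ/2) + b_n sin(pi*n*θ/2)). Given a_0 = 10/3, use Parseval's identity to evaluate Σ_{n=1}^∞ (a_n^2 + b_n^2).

Parseval: a_0^2/2 + Σ_{n≥1} (a_n^2+b_n^2) = 1/2 ∫_{-2}^{2} φ(θ)^2 dθ = 98/5.
Subtract a_0^2/2 = 50/9: Σ (a_n^2+b_n^2) = 632/45.

632/45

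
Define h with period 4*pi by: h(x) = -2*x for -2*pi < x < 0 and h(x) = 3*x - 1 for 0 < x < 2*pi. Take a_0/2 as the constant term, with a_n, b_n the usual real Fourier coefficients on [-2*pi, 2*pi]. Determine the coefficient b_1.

b_1 = (1/(2*pi)) ∫_{-2*pi}^{2*pi} h(x) sin(x/2) dx.
Split the integral at the breakpoints.
Integrating by parts (boundary term plus one more integral), an antiderivative of (-2*x) sin(x/2) is 4*x*cos(x/2) - 8*sin(x/2); evaluating from -2*pi to 0: ∫_{-2*pi}^{0} (-2*x) sin(x/2) dx = (0) - (8*pi) = -8*pi.
Integrating by parts (boundary term plus one more integral), an antiderivative of (3*x - 1) sin(x/2) is -6*x*cos(x/2) + 12*sin(x/2) + 2*cos(x/2); evaluating from 0 to 2*pi: ∫_{0}^{2*pi} (3*x - 1) sin(x/2) dx = (-2 + 12*pi) - (2) = -4 + 12*pi.
Summing the pieces and multiplying by (1/(2*pi)) gives b_1 = 2 - 2/pi.

2 - 2/pi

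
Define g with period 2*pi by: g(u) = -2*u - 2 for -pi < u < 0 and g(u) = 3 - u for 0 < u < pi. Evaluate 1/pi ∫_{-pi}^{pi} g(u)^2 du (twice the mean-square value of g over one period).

-7*pi + 13 + 5*pi**2/3

1/pi ∫_{-pi}^{pi} g(u)^2 du = 1/pi · (pi*(-21*pi + 39 + 5*pi**2)/3) = -7*pi + 13 + 5*pi**2/3.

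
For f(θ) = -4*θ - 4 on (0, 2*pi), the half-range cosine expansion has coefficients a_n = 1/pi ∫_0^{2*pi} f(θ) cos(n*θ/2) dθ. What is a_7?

a_7 = 1/pi ∫_0^{2*pi} (-4*θ - 4) cos(7*θ/2) dθ.
Integrating by parts (boundary term plus one more integral), an antiderivative of (-4*θ - 4) cos(7*θ/2) is -8*θ*sin(7*θ/2)/7 - 8*sin(7*θ/2)/7 - 16*cos(7*θ/2)/49; evaluating from 0 to 2*pi: ∫_{0}^{2*pi} (-4*θ - 4) cos(7*θ/2) dθ = (16/49) - (-16/49) = 32/49.
Hence a_7 = (1/pi)·(32/49) = 32/(49*pi).

32/(49*pi)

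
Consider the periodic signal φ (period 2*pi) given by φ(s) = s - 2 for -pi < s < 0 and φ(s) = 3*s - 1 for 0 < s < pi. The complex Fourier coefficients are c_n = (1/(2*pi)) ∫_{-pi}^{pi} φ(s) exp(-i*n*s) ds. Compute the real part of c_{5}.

-2/(25*pi)

Since φ is real-valued, Re(c_{5}) = (1/(2*pi)) ∫_{-pi}^{pi} φ(s) cos(5*s) ds = a_{5}/2.
Split the integral at the breakpoints.
Integrating by parts (boundary term plus one more integral), an antiderivative of (s - 2) cos(5*s) is s*sin(5*s)/5 - 2*sin(5*s)/5 + cos(5*s)/25; evaluating from -pi to 0: ∫_{-pi}^{0} (s - 2) cos(5*s) ds = (1/25) - (-1/25) = 2/25.
Integrating by parts (boundary term plus one more integral), an antiderivative of (3*s - 1) cos(5*s) is 3*s*sin(5*s)/5 - sin(5*s)/5 + 3*cos(5*s)/25; evaluating from 0 to pi: ∫_{0}^{pi} (3*s - 1) cos(5*s) ds = (-3/25) - (3/25) = -6/25.
So ∫_{-pi}^{pi} φ(s) cos(5*s) ds = -4/25.
Hence Re(c_{5}) = (1/(2*pi))·(-4/25) = -2/(25*pi).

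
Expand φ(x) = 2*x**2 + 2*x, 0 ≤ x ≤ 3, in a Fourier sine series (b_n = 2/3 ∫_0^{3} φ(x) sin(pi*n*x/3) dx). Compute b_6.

b_6 = 2/3 ∫_0^{3} (2*x**2 + 2*x) sin(2*pi*x) dx.
Integrating by parts twice (tabular method), an antiderivative of (2*x**2 + 2*x) sin(2*pi*x) is -x**2*cos(2*pi*x)/pi + x*sin(2*pi*x)/pi**2 - x*cos(2*pi*x)/pi + sin(2*pi*x)/(2*pi**2) + cos(2*pi*x)/(2*pi**3); evaluating from 0 to 3: ∫_{0}^{3} (2*x**2 + 2*x) sin(2*pi*x) dx = (-12/pi + 1/(2*pi**3)) - (1/(2*pi**3)) = -12/pi.
Hence b_6 = (2/3)·(-12/pi) = -8/pi.

-8/pi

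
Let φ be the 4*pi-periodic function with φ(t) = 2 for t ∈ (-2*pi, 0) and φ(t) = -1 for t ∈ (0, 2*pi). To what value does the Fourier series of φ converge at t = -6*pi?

1/2

t = -6*pi differs from t = -2*pi by -1 full period(s), and the series is 4*pi-periodic.
At t = -2*pi the one-sided limits are φ(-2*pi^-) = -1 and φ(-2*pi^+) = 2.
By Dirichlet's theorem the series converges to their average, [(-1) + (2)]/2 = 1/2.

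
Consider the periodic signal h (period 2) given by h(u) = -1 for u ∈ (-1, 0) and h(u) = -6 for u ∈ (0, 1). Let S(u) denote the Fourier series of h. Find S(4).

u = 4 differs from u = 0 by 2 full period(s), and the series is 2-periodic.
At u = 0 the one-sided limits are h(0^-) = -1 and h(0^+) = -6.
By Dirichlet's theorem the series converges to their average, [(-1) + (-6)]/2 = -7/2.

-7/2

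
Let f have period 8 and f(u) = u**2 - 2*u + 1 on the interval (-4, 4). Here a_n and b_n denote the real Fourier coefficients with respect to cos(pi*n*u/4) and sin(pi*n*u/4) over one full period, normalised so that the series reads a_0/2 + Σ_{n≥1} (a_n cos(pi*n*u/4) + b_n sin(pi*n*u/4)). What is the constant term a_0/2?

a_0 = 1/4 ∫_{-4}^{4} f(u) du = 1/4 · (152/3) = 38/3.
So the constant term a_0/2 = 19/3.

19/3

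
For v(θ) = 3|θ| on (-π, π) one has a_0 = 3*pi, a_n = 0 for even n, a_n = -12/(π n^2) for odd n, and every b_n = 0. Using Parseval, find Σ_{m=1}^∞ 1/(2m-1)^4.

pi**4/96

Parseval: a_0^2/2 + Σ a_n^2 = (1/π) ∫_{-π}^{π} v(θ)^2 dθ = 6*pi**2.
Subtract a_0^2/2 = 9*pi**2/2: Σ a_n^2 = 3*pi**2/2.
Only odd n contribute, with a_n^2 = 144/(π^2 n^4), so Σ_{m≥1} 1/(2m-1)^4 = π^2·(3*pi**2/2)/144 = pi**4/96.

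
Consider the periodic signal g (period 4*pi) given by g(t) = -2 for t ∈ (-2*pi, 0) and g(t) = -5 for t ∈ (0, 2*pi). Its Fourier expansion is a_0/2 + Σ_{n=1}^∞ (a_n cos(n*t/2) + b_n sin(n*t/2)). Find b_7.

-6/(7*pi)

b_7 = (1/(2*pi)) ∫_{-2*pi}^{2*pi} g(t) sin(7*t/2) dt.
Split the integral at the breakpoints.
Directly, an antiderivative of (-2) sin(7*t/2) is 4*cos(7*t/2)/7; evaluating from -2*pi to 0: ∫_{-2*pi}^{0} (-2) sin(7*t/2) dt = (4/7) - (-4/7) = 8/7.
Directly, an antiderivative of (-5) sin(7*t/2) is 10*cos(7*t/2)/7; evaluating from 0 to 2*pi: ∫_{0}^{2*pi} (-5) sin(7*t/2) dt = (-10/7) - (10/7) = -20/7.
Summing the pieces and multiplying by (1/(2*pi)) gives b_7 = -6/(7*pi).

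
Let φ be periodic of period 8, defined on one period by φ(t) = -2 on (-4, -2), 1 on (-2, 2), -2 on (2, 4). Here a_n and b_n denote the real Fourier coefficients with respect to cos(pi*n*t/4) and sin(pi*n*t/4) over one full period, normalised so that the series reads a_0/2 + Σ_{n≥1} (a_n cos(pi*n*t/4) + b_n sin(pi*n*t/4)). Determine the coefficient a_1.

a_1 = 1/4 ∫_{-4}^{4} φ(t) cos(pi*t/4) dt.
φ is even and cos(pi*t/4) is even, so the integrand is even and a_1 = 1/2 ∫_0^{4} φ(t) cos(pi*t/4) dt.
Split the integral at the breakpoints.
Directly, an antiderivative of (1) cos(pi*t/4) is 4*sin(pi*t/4)/pi; evaluating from 0 to 2: ∫_{0}^{2} (1) cos(pi*t/4) dt = (4/pi) - (0) = 4/pi.
Directly, an antiderivative of (-2) cos(pi*t/4) is -8*sin(pi*t/4)/pi; evaluating from 2 to 4: ∫_{2}^{4} (-2) cos(pi*t/4) dt = (0) - (-8/pi) = 8/pi.
Summing the pieces and multiplying by (1/2) gives a_1 = 6/pi.

6/pi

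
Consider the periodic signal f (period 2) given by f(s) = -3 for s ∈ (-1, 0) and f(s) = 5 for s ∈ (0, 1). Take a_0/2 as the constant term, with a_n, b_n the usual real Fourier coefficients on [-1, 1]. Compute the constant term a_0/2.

a_0 = ∫_{-1}^{1} f(s) ds = 2.
So the constant term a_0/2 = 1.

1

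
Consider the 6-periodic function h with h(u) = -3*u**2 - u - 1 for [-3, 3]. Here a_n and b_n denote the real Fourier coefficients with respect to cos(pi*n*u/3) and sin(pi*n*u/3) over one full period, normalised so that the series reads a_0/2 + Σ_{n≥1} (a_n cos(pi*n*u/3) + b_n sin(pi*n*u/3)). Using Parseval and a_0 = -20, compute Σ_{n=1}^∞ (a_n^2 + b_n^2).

Parseval: a_0^2/2 + Σ_{n≥1} (a_n^2+b_n^2) = 1/3 ∫_{-3}^{3} h(u)^2 du = 1678/5.
Subtract a_0^2/2 = 200: Σ (a_n^2+b_n^2) = 678/5.

678/5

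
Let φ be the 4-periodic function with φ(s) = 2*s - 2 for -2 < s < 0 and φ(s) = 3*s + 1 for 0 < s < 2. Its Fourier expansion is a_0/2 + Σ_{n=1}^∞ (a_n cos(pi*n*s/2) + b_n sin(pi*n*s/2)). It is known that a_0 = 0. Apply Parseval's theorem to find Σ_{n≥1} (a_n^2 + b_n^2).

109/3

Parseval: a_0^2/2 + Σ_{n≥1} (a_n^2+b_n^2) = 1/2 ∫_{-2}^{2} φ(s)^2 ds = 109/3.
Subtract a_0^2/2 = 0: Σ (a_n^2+b_n^2) = 109/3.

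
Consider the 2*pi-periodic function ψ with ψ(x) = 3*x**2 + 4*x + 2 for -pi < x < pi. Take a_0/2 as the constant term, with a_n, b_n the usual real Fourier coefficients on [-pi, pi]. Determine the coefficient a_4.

a_4 = 1/pi ∫_{-pi}^{pi} ψ(x) cos(4*x) dx.
Integrating by parts twice (tabular method), an antiderivative of (3*x**2 + 4*x + 2) cos(4*x) is 3*x**2*sin(4*x)/4 + x*sin(4*x) + 3*x*cos(4*x)/8 + 13*sin(4*x)/32 + cos(4*x)/4; evaluating from -pi to pi: ∫_{-pi}^{pi} (3*x**2 + 4*x + 2) cos(4*x) dx = (1/4 + 3*pi/8) - (1/4 - 3*pi/8) = 3*pi/4.
Hence a_4 = (1/pi)·(3*pi/4) = 3/4.

3/4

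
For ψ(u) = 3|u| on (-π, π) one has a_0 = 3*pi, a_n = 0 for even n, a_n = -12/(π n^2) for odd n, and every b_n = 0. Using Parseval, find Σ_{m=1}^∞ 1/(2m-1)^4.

Parseval: a_0^2/2 + Σ a_n^2 = (1/π) ∫_{-π}^{π} ψ(u)^2 du = 6*pi**2.
Subtract a_0^2/2 = 9*pi**2/2: Σ a_n^2 = 3*pi**2/2.
Only odd n contribute, with a_n^2 = 144/(π^2 n^4), so Σ_{m≥1} 1/(2m-1)^4 = π^2·(3*pi**2/2)/144 = pi**4/96.

pi**4/96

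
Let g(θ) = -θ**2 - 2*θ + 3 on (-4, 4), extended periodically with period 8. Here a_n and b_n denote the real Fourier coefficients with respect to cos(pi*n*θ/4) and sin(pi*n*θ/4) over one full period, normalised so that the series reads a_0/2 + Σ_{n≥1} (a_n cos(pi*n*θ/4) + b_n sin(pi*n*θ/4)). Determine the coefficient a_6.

a_6 = 1/4 ∫_{-4}^{4} g(θ) cos(3*pi*θ/2) dθ.
Integrating by parts twice (tabular method), an antiderivative of (-θ**2 - 2*θ + 3) cos(3*pi*θ/2) is -2*θ**2*sin(3*pi*θ/2)/(3*pi) - 4*θ*sin(3*pi*θ/2)/(3*pi) - 8*θ*cos(3*pi*θ/2)/(9*pi**2) + 16*sin(3*pi*θ/2)/(27*pi**3) + 2*sin(3*pi*θ/2)/pi - 8*cos(3*pi*θ/2)/(9*pi**2); evaluating from -4 to 4: ∫_{-4}^{4} (-θ**2 - 2*θ + 3) cos(3*pi*θ/2) dθ = (-40/(9*pi**2)) - (8/(3*pi**2)) = -64/(9*pi**2).
Hence a_6 = (1/4)·(-64/(9*pi**2)) = -16/(9*pi**2).

-16/(9*pi**2)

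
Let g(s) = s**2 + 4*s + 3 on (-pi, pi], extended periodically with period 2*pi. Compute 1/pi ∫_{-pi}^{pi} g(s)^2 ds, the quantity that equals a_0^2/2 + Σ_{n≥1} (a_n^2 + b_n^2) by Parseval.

18 + 2*pi**4/5 + 44*pi**2/3

1/pi ∫_{-pi}^{pi} g(s)^2 ds = 1/pi · (2*pi*(135 + 3*pi**4 + 110*pi**2)/15) = 18 + 2*pi**4/5 + 44*pi**2/3.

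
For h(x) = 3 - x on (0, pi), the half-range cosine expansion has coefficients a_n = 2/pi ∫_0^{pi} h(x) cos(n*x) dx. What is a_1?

a_1 = 2/pi ∫_0^{pi} (3 - x) cos(x) dx.
Integrating by parts (boundary term plus one more integral), an antiderivative of (3 - x) cos(x) is -x*sin(x) + 3*sin(x) - cos(x); evaluating from 0 to pi: ∫_{0}^{pi} (3 - x) cos(x) dx = (1) - (-1) = 2.
Hence a_1 = (2/pi)·(2) = 4/pi.

4/pi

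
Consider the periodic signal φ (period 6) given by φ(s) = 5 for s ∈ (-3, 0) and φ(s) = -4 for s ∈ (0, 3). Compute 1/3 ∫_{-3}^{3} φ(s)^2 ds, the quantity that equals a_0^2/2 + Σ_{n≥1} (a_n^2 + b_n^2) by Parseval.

1/3 ∫_{-3}^{3} φ(s)^2 ds = 1/3 · (123) = 41.

41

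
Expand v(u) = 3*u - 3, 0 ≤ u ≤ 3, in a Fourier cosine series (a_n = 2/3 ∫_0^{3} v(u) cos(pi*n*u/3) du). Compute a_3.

-4/pi**2

a_3 = 2/3 ∫_0^{3} (3*u - 3) cos(pi*u) du.
Integrating by parts (boundary term plus one more integral), an antiderivative of (3*u - 3) cos(pi*u) is 3*u*sin(pi*u)/pi - 3*sin(pi*u)/pi + 3*cos(pi*u)/pi**2; evaluating from 0 to 3: ∫_{0}^{3} (3*u - 3) cos(pi*u) du = (-3/pi**2) - (3/pi**2) = -6/pi**2.
Hence a_3 = (2/3)·(-6/pi**2) = -4/pi**2.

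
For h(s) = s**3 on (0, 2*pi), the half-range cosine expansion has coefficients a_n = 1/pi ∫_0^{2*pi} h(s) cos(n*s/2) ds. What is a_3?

16*(4 - 9*pi**2)/(27*pi)

a_3 = 1/pi ∫_0^{2*pi} (s**3) cos(3*s/2) ds.
Integrating by parts three times (tabular method), an antiderivative of (s**3) cos(3*s/2) is 2*s**3*sin(3*s/2)/3 + 4*s**2*cos(3*s/2)/3 - 16*s*sin(3*s/2)/9 - 32*cos(3*s/2)/27; evaluating from 0 to 2*pi: ∫_{0}^{2*pi} (s**3) cos(3*s/2) ds = (32/27 - 16*pi**2/3) - (-32/27) = 64/27 - 16*pi**2/3.
Hence a_3 = (1/pi)·(64/27 - 16*pi**2/3) = 16*(4 - 9*pi**2)/(27*pi).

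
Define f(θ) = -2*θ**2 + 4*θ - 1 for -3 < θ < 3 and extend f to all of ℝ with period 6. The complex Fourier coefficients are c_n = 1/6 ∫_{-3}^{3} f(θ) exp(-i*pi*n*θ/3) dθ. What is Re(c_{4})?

-9/(4*pi**2)

Since f is real-valued, Re(c_{4}) = 1/6 ∫_{-3}^{3} f(θ) cos(4*pi*θ/3) dθ = a_{4}/2.
Integrating by parts twice (tabular method), an antiderivative of (-2*θ**2 + 4*θ - 1) cos(4*pi*θ/3) is -3*θ**2*sin(4*pi*θ/3)/(2*pi) + 3*θ*sin(4*pi*θ/3)/pi - 9*θ*cos(4*pi*θ/3)/(4*pi**2) - 3*sin(4*pi*θ/3)/(4*pi) + 27*sin(4*pi*θ/3)/(16*pi**3) + 9*cos(4*pi*θ/3)/(4*pi**2); evaluating from -3 to 3: ∫_{-3}^{3} (-2*θ**2 + 4*θ - 1) cos(4*pi*θ/3) dθ = (-9/(2*pi**2)) - (9/pi**2) = -27/(2*pi**2).
Hence Re(c_{4}) = (1/6)·(-27/(2*pi**2)) = -9/(4*pi**2).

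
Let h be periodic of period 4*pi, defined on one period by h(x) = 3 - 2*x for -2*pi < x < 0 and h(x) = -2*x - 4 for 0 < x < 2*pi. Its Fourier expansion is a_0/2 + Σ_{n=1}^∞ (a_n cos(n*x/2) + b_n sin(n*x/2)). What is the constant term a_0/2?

-1/2

a_0 = (1/(2*pi)) ∫_{-2*pi}^{2*pi} h(x) dx = (1/(2*pi)) · (-2*pi) = -1.
So the constant term a_0/2 = -1/2.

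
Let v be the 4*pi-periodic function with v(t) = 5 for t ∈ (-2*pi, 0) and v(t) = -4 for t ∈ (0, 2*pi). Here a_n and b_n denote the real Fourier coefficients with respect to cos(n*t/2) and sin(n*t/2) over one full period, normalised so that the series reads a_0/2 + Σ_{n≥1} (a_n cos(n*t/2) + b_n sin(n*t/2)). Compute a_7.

0

a_7 = (1/(2*pi)) ∫_{-2*pi}^{2*pi} v(t) cos(7*t/2) dt.
Split the integral at the breakpoints.
Directly, an antiderivative of (5) cos(7*t/2) is 10*sin(7*t/2)/7; evaluating from -2*pi to 0: ∫_{-2*pi}^{0} (5) cos(7*t/2) dt = (0) - (0) = 0.
Directly, an antiderivative of (-4) cos(7*t/2) is -8*sin(7*t/2)/7; evaluating from 0 to 2*pi: ∫_{0}^{2*pi} (-4) cos(7*t/2) dt = (0) - (0) = 0.
Summing the pieces and multiplying by (1/(2*pi)) gives a_7 = 0.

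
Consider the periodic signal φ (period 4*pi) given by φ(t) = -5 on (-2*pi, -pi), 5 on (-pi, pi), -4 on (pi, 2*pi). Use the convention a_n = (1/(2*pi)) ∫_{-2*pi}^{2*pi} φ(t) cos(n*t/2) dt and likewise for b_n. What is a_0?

a_0 = (1/(2*pi)) ∫_{-2*pi}^{2*pi} φ(t) dt = (1/(2*pi)) · (pi) = 1/2.

1/2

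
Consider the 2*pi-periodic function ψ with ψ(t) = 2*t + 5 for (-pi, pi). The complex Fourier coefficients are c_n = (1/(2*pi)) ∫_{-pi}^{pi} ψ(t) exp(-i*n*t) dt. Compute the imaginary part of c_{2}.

1

Since ψ is real-valued, Im(c_{2}) = -(1/(2*pi)) ∫_{-pi}^{pi} ψ(t) sin(2*t) dt = -b_{2}/2.
Integrating by parts (boundary term plus one more integral), an antiderivative of (2*t + 5) sin(2*t) is -t*cos(2*t) + sin(2*t)/2 - 5*cos(2*t)/2; evaluating from -pi to pi: ∫_{-pi}^{pi} (2*t + 5) sin(2*t) dt = (-pi - 5/2) - (-5/2 + pi) = -2*pi.
Hence Im(c_{2}) = (-1/(2*pi))·(-2*pi) = 1.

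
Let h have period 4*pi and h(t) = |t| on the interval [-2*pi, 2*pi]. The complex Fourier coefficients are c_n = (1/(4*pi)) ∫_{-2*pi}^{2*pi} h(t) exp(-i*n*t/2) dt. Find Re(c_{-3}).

-4/(9*pi)

Since h is real-valued, Re(c_{-3}) = (1/(4*pi)) ∫_{-2*pi}^{2*pi} h(t) cos(-3*t/2) dt = a_{3}/2.
h is even and cos(-3*t/2) is even, so the integrand is even: ∫_{-2*pi}^{2*pi} h(t) cos(-3*t/2) dt = 2∫_0^{2*pi} h(t) cos(-3*t/2) dt.
Integrating by parts (boundary term plus one more integral), an antiderivative of (t) cos(-3*t/2) is 2*t*sin(3*t/2)/3 + 4*cos(3*t/2)/9; evaluating from 0 to 2*pi: ∫_{0}^{2*pi} (t) cos(-3*t/2) dt = (-4/9) - (4/9) = -8/9.
So ∫_{-2*pi}^{2*pi} h(t) cos(-3*t/2) dt = -16/9.
Hence Re(c_{-3}) = (1/(4*pi))·(-16/9) = -4/(9*pi).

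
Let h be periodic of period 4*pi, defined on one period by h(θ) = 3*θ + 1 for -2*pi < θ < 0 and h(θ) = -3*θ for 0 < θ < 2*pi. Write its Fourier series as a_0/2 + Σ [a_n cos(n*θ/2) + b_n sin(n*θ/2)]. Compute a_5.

24/(25*pi)

a_5 = (1/(2*pi)) ∫_{-2*pi}^{2*pi} h(θ) cos(5*θ/2) dθ.
Split the integral at the breakpoints.
Integrating by parts (boundary term plus one more integral), an antiderivative of (3*θ + 1) cos(5*θ/2) is 6*θ*sin(5*θ/2)/5 + 2*sin(5*θ/2)/5 + 12*cos(5*θ/2)/25; evaluating from -2*pi to 0: ∫_{-2*pi}^{0} (3*θ + 1) cos(5*θ/2) dθ = (12/25) - (-12/25) = 24/25.
Integrating by parts (boundary term plus one more integral), an antiderivative of (-3*θ) cos(5*θ/2) is -6*θ*sin(5*θ/2)/5 - 12*cos(5*θ/2)/25; evaluating from 0 to 2*pi: ∫_{0}^{2*pi} (-3*θ) cos(5*θ/2) dθ = (12/25) - (-12/25) = 24/25.
Summing the pieces and multiplying by (1/(2*pi)) gives a_5 = 24/(25*pi).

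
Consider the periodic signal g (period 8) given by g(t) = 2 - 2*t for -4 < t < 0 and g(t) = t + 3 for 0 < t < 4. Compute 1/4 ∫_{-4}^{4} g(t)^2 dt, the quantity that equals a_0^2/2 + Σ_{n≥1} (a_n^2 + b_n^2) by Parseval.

1/4 ∫_{-4}^{4} g(t)^2 dt = 1/4 · (812/3) = 203/3.

203/3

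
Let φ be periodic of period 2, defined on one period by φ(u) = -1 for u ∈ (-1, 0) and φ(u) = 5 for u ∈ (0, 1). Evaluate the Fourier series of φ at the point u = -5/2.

-1

u = -5/2 differs from u = -1/2 by -1 full period(s), and the series is 2-periodic.
φ is continuous at u = -1/2 with value -1, so the series converges to -1 there.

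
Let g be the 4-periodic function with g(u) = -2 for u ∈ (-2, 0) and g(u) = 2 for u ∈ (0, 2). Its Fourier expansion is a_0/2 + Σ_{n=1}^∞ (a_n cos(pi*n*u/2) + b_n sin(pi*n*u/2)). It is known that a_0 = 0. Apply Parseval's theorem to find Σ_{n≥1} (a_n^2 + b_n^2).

Parseval: a_0^2/2 + Σ_{n≥1} (a_n^2+b_n^2) = 1/2 ∫_{-2}^{2} g(u)^2 du = 8.
Subtract a_0^2/2 = 0: Σ (a_n^2+b_n^2) = 8.

8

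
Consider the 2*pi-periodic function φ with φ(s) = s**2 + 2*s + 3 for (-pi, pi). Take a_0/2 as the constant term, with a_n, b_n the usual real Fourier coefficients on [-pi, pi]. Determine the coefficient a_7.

-4/49

a_7 = 1/pi ∫_{-pi}^{pi} φ(s) cos(7*s) ds.
Integrating by parts twice (tabular method), an antiderivative of (s**2 + 2*s + 3) cos(7*s) is s**2*sin(7*s)/7 + 2*s*sin(7*s)/7 + 2*s*cos(7*s)/49 + 145*sin(7*s)/343 + 2*cos(7*s)/49; evaluating from -pi to pi: ∫_{-pi}^{pi} (s**2 + 2*s + 3) cos(7*s) ds = (-2*pi/49 - 2/49) - (-2/49 + 2*pi/49) = -4*pi/49.
Hence a_7 = (1/pi)·(-4*pi/49) = -4/49.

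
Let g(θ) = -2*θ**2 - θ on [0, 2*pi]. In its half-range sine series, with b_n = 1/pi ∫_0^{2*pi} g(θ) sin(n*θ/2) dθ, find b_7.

4*(-196*pi**2 - 49*pi + 16)/(343*pi)

b_7 = 1/pi ∫_0^{2*pi} (-2*θ**2 - θ) sin(7*θ/2) dθ.
Integrating by parts twice (tabular method), an antiderivative of (-2*θ**2 - θ) sin(7*θ/2) is 4*θ**2*cos(7*θ/2)/7 - 16*θ*sin(7*θ/2)/49 + 2*θ*cos(7*θ/2)/7 - 4*sin(7*θ/2)/49 - 32*cos(7*θ/2)/343; evaluating from 0 to 2*pi: ∫_{0}^{2*pi} (-2*θ**2 - θ) sin(7*θ/2) dθ = (-16*pi**2/7 - 4*pi/7 + 32/343) - (-32/343) = -16*pi**2/7 - 4*pi/7 + 64/343.
Hence b_7 = (1/pi)·(-16*pi**2/7 - 4*pi/7 + 64/343) = 4*(-196*pi**2 - 49*pi + 16)/(343*pi).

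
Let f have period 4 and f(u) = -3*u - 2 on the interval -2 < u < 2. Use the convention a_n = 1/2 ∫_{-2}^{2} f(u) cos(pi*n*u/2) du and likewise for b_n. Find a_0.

-4

a_0 = 1/2 ∫_{-2}^{2} f(u) du = 1/2 · (-8) = -4.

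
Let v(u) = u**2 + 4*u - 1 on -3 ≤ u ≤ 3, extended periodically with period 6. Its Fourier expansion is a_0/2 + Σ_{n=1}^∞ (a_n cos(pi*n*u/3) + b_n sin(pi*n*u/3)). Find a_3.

-4/pi**2

a_3 = 1/3 ∫_{-3}^{3} v(u) cos(pi*u) du.
Integrating by parts twice (tabular method), an antiderivative of (u**2 + 4*u - 1) cos(pi*u) is u**2*sin(pi*u)/pi + 4*u*sin(pi*u)/pi + 2*u*cos(pi*u)/pi**2 - sin(pi*u)/pi - 2*sin(pi*u)/pi**3 + 4*cos(pi*u)/pi**2; evaluating from -3 to 3: ∫_{-3}^{3} (u**2 + 4*u - 1) cos(pi*u) du = (-10/pi**2) - (2/pi**2) = -12/pi**2.
Hence a_3 = (1/3)·(-12/pi**2) = -4/pi**2.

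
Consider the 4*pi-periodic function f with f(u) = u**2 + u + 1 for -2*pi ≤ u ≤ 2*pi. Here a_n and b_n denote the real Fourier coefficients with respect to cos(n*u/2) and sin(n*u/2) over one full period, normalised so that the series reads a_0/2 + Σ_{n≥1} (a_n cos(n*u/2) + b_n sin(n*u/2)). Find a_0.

2 + 8*pi**2/3

a_0 = (1/(2*pi)) ∫_{-2*pi}^{2*pi} f(u) du = (1/(2*pi)) · (4*pi + 16*pi**3/3) = 2 + 8*pi**2/3.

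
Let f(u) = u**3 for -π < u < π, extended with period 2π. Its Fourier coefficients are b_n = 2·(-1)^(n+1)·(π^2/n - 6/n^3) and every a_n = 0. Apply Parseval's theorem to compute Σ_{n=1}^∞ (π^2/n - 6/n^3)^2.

pi**6/14

Parseval: Σ b_n^2 = (1/π) ∫_{-π}^{π} f(u)^2 du = 2*pi**6/7.
b_n^2 = 4·(π^2/n - 6/n^3)^2, so the sum equals (2*pi**6/7)/4 = pi**6/14.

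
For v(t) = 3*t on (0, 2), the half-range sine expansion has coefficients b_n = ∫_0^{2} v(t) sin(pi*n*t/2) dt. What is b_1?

12/pi

b_1 = ∫_0^{2} (3*t) sin(pi*t/2) dt.
Integrating by parts (boundary term plus one more integral), an antiderivative of (3*t) sin(pi*t/2) is -6*t*cos(pi*t/2)/pi + 12*sin(pi*t/2)/pi**2; evaluating from 0 to 2: ∫_{0}^{2} (3*t) sin(pi*t/2) dt = (12/pi) - (0) = 12/pi.
Hence b_1 = 12/pi.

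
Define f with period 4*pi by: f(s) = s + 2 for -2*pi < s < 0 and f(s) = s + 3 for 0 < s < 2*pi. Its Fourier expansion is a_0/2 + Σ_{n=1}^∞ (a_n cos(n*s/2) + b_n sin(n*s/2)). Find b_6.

-2/3

b_6 = (1/(2*pi)) ∫_{-2*pi}^{2*pi} f(s) sin(3*s) ds.
Split the integral at the breakpoints.
Integrating by parts (boundary term plus one more integral), an antiderivative of (s + 2) sin(3*s) is -s*cos(3*s)/3 + sin(3*s)/9 - 2*cos(3*s)/3; evaluating from -2*pi to 0: ∫_{-2*pi}^{0} (s + 2) sin(3*s) ds = (-2/3) - (-2/3 + 2*pi/3) = -2*pi/3.
Integrating by parts (boundary term plus one more integral), an antiderivative of (s + 3) sin(3*s) is -s*cos(3*s)/3 + sin(3*s)/9 - cos(3*s); evaluating from 0 to 2*pi: ∫_{0}^{2*pi} (s + 3) sin(3*s) ds = (-2*pi/3 - 1) - (-1) = -2*pi/3.
Summing the pieces and multiplying by (1/(2*pi)) gives b_6 = -2/3.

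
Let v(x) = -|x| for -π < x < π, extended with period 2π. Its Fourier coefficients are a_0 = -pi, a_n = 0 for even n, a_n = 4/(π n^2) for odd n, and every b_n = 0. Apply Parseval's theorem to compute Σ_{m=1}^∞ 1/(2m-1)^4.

Parseval: a_0^2/2 + Σ a_n^2 = (1/π) ∫_{-π}^{π} v(x)^2 dx = 2*pi**2/3.
Subtract a_0^2/2 = pi**2/2: Σ a_n^2 = pi**2/6.
Only odd n contribute, with a_n^2 = 16/(π^2 n^4), so Σ_{m≥1} 1/(2m-1)^4 = π^2·(pi**2/6)/16 = pi**4/96.

pi**4/96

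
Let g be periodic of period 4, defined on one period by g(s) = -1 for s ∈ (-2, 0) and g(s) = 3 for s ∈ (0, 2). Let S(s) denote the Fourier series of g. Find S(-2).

s = -2 differs from s = 2 by -1 full period(s), and the series is 4-periodic.
At s = 2 the one-sided limits are g(2^-) = 3 and g(2^+) = -1.
By Dirichlet's theorem the series converges to their average, [(3) + (-1)]/2 = 1.

1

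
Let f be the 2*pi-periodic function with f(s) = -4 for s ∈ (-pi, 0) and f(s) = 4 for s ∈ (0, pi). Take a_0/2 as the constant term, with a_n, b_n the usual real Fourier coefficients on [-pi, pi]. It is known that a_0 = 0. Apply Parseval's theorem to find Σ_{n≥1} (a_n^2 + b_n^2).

Parseval: a_0^2/2 + Σ_{n≥1} (a_n^2+b_n^2) = 1/pi ∫_{-pi}^{pi} f(s)^2 ds = 32.
Subtract a_0^2/2 = 0: Σ (a_n^2+b_n^2) = 32.

32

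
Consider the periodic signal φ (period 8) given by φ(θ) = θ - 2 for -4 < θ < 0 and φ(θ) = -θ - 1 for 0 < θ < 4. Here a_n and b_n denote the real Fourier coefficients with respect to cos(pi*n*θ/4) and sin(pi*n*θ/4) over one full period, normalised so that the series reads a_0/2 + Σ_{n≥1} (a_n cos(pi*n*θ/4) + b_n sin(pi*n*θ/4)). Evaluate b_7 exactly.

b_7 = 1/4 ∫_{-4}^{4} φ(θ) sin(7*pi*θ/4) dθ.
Split the integral at the breakpoints.
Integrating by parts (boundary term plus one more integral), an antiderivative of (θ - 2) sin(7*pi*θ/4) is -4*θ*cos(7*pi*θ/4)/(7*pi) + 16*sin(7*pi*θ/4)/(49*pi**2) + 8*cos(7*pi*θ/4)/(7*pi); evaluating from -4 to 0: ∫_{-4}^{0} (θ - 2) sin(7*pi*θ/4) dθ = (8/(7*pi)) - (-24/(7*pi)) = 32/(7*pi).
Integrating by parts (boundary term plus one more integral), an antiderivative of (-θ - 1) sin(7*pi*θ/4) is 4*θ*cos(7*pi*θ/4)/(7*pi) - 16*sin(7*pi*θ/4)/(49*pi**2) + 4*cos(7*pi*θ/4)/(7*pi); evaluating from 0 to 4: ∫_{0}^{4} (-θ - 1) sin(7*pi*θ/4) dθ = (-20/(7*pi)) - (4/(7*pi)) = -24/(7*pi).
Summing the pieces and multiplying by (1/4) gives b_7 = 2/(7*pi).

2/(7*pi)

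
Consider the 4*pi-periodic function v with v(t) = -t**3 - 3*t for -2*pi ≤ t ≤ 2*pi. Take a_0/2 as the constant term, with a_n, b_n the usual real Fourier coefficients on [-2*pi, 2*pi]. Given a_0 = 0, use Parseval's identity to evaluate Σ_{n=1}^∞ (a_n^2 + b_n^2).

Parseval: a_0^2/2 + Σ_{n≥1} (a_n^2+b_n^2) = (1/(2*pi)) ∫_{-2*pi}^{2*pi} v(t)^2 dt = 8*pi**2*(105 + 168*pi**2 + 80*pi**4)/35.
Subtract a_0^2/2 = 0: Σ (a_n^2+b_n^2) = 8*pi**2*(105 + 168*pi**2 + 80*pi**4)/35.

8*pi**2*(105 + 168*pi**2 + 80*pi**4)/35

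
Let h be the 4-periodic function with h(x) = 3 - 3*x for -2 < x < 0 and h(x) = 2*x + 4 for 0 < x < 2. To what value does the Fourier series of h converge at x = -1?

h is continuous at x = -1 with value 6, so the series converges to 6 there.

6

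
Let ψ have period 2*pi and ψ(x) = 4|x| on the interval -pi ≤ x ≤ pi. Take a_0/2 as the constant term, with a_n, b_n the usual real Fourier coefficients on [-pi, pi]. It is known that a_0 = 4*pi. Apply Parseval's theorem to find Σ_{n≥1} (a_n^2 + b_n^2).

Parseval: a_0^2/2 + Σ_{n≥1} (a_n^2+b_n^2) = 1/pi ∫_{-pi}^{pi} ψ(x)^2 dx = 32*pi**2/3.
Subtract a_0^2/2 = 8*pi**2: Σ (a_n^2+b_n^2) = 8*pi**2/3.

8*pi**2/3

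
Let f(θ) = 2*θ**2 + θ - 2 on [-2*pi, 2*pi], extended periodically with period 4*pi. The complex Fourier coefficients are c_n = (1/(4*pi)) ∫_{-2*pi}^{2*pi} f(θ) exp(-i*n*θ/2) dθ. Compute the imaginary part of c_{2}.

Since f is real-valued, Im(c_{2}) = -(1/(4*pi)) ∫_{-2*pi}^{2*pi} f(θ) sin(θ) dθ = -b_{2}/2.
Integrating by parts twice (tabular method), an antiderivative of (2*θ**2 + θ - 2) sin(θ) is -2*θ**2*cos(θ) + 4*θ*sin(θ) - θ*cos(θ) + sin(θ) + 6*cos(θ); evaluating from -2*pi to 2*pi: ∫_{-2*pi}^{2*pi} (2*θ**2 + θ - 2) sin(θ) dθ = (-8*pi**2 - 2*pi + 6) - (-8*pi**2 + 6 + 2*pi) = -4*pi.
Hence Im(c_{2}) = (-1/(4*pi))·(-4*pi) = 1.

1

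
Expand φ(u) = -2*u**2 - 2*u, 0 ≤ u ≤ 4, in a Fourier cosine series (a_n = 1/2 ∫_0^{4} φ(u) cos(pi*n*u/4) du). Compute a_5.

32/(5*pi**2)

a_5 = 1/2 ∫_0^{4} (-2*u**2 - 2*u) cos(5*pi*u/4) du.
Integrating by parts twice (tabular method), an antiderivative of (-2*u**2 - 2*u) cos(5*pi*u/4) is -8*u**2*sin(5*pi*u/4)/(5*pi) - 8*u*sin(5*pi*u/4)/(5*pi) - 64*u*cos(5*pi*u/4)/(25*pi**2) + 256*sin(5*pi*u/4)/(125*pi**3) - 32*cos(5*pi*u/4)/(25*pi**2); evaluating from 0 to 4: ∫_{0}^{4} (-2*u**2 - 2*u) cos(5*pi*u/4) du = (288/(25*pi**2)) - (-32/(25*pi**2)) = 64/(5*pi**2).
Hence a_5 = (1/2)·(64/(5*pi**2)) = 32/(5*pi**2).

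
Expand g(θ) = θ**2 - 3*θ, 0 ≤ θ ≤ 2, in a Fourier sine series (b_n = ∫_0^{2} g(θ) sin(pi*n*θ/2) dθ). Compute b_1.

-4/pi - 32/pi**3

b_1 = ∫_0^{2} (θ**2 - 3*θ) sin(pi*θ/2) dθ.
Integrating by parts twice (tabular method), an antiderivative of (θ**2 - 3*θ) sin(pi*θ/2) is -2*θ**2*cos(pi*θ/2)/pi + 8*θ*sin(pi*θ/2)/pi**2 + 6*θ*cos(pi*θ/2)/pi - 12*sin(pi*θ/2)/pi**2 + 16*cos(pi*θ/2)/pi**3; evaluating from 0 to 2: ∫_{0}^{2} (θ**2 - 3*θ) sin(pi*θ/2) dθ = (-4/pi - 16/pi**3) - (16/pi**3) = -4/pi - 32/pi**3.
Hence b_1 = -4/pi - 32/pi**3.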